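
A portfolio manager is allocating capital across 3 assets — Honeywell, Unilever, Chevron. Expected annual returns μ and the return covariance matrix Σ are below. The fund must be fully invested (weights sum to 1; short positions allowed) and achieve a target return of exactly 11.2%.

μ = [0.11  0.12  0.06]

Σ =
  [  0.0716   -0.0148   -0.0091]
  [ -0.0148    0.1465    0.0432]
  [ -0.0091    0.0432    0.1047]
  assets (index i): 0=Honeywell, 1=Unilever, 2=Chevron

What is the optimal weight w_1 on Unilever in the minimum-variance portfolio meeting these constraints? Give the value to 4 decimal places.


g=Σ⁻¹μ = [1.7662  0.8918  0.3586]
h=Σ⁻¹𝟙 = [16.2800  5.9624  8.5060]
a=μᵀg=0.322818  b=𝟙ᵀg=3.016640  c=𝟙ᵀh=30.748311  D=ac−b²=0.825977
λ₁=(c·0.112−b)/D = (30.748311·0.112−3.016640)/0.825977 = 0.517170
λ₂=(a−b·0.112)/D = (0.322818−3.016640·0.112)/0.825977 = -0.018216
w* = 0.517170·g + -0.018216·h:
  w_0 = 0.517170·1.7662 + -0.018216·16.2800 = 0.6169  (Honeywell)
  w_1 = 0.517170·0.8918 + -0.018216·5.9624 = 0.3526  (Unilever)
  w_2 = 0.517170·0.3586 + -0.018216·8.5060 = 0.0305  (Chevron)
Σw_i=1.0000  μᵀw=0.1120
σ²=wᵀΣw=λ₁·μ_p+λ₂ = 0.517170·0.112 + -0.018216 = 0.039707 ≈ 0.0397

0.3526


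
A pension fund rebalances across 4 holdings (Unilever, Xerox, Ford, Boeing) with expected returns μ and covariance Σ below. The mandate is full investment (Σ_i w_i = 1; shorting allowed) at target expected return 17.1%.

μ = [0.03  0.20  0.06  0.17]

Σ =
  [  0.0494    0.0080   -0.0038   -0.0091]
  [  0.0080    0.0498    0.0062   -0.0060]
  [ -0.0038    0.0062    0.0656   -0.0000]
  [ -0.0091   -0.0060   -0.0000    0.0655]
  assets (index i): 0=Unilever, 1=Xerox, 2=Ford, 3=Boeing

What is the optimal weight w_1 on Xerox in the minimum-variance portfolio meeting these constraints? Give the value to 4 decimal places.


g=Σ⁻¹μ = [0.5269  4.2318  0.5452  3.0563]
h=Σ⁻¹𝟙 = [22.3021  17.0403  14.9253  19.9266]
a=μᵀg=1.414439  b=𝟙ᵀg=8.360155  c=𝟙ᵀh=74.194278  D=ac−b²=35.051070
λ₁=(c·0.171−b)/D = (74.194278·0.171−8.360155)/35.051070 = 0.123450
λ₂=(a−b·0.171)/D = (1.414439−8.360155·0.171)/35.051070 = -0.000432
w* = 0.123450·g + -0.000432·h:
  w_0 = 0.123450·0.5269 + -0.000432·22.3021 = 0.0554  (Unilever)
  w_1 = 0.123450·4.2318 + -0.000432·17.0403 = 0.5150  (Xerox)
  w_2 = 0.123450·0.5452 + -0.000432·14.9253 = 0.0609  (Ford)
  w_3 = 0.123450·3.0563 + -0.000432·19.9266 = 0.3687  (Boeing)
Σw_i=1.0000  μᵀw=0.1710
σ²=wᵀΣw=λ₁·μ_p+λ₂ = 0.123450·0.171 + -0.000432 = 0.020678 ≈ 0.0207

0.5150


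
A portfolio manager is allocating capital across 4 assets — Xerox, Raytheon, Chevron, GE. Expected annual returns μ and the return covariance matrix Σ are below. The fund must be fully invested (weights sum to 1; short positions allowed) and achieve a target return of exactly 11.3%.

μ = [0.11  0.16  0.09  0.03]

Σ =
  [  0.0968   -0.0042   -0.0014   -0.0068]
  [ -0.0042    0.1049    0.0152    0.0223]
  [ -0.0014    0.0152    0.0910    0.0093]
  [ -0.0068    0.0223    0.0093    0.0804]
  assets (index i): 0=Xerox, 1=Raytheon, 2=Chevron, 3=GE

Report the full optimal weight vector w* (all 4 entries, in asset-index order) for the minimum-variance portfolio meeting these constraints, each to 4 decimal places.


0.3347  0.3263  0.2301  0.1089

g=Σ⁻¹μ = [1.2097  1.4671  0.7646  -0.0199]
h=Σ⁻¹𝟙 = [11.4835  6.4379  9.0090  10.5814]
a=μᵀg=0.436023  b=𝟙ᵀg=3.421490  c=𝟙ᵀh=37.511677  D=ac−b²=4.649371
λ₁=(c·0.113−b)/D = (37.511677·0.113−3.421490)/4.649371 = 0.175794
λ₂=(a−b·0.113)/D = (0.436023−3.421490·0.113)/4.649371 = 0.010624
w* = 0.175794·g + 0.010624·h:
  w_0 = 0.175794·1.2097 + 0.010624·11.4835 = 0.3347  (Xerox)
  w_1 = 0.175794·1.4671 + 0.010624·6.4379 = 0.3263  (Raytheon)
  w_2 = 0.175794·0.7646 + 0.010624·9.0090 = 0.2301  (Chevron)
  w_3 = 0.175794·-0.0199 + 0.010624·10.5814 = 0.1089  (GE)
Σw_i=1.0000  μᵀw=0.1130
σ²=wᵀΣw=λ₁·μ_p+λ₂ = 0.175794·0.113 + 0.010624 = 0.030489 ≈ 0.0305


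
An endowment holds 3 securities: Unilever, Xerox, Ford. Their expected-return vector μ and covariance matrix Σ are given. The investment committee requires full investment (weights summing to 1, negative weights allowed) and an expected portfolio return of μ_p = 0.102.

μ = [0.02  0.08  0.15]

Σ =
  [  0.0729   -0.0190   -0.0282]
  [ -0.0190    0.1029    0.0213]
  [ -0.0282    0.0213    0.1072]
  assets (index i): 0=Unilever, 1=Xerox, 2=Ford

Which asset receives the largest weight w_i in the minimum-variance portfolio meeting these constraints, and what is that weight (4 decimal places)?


u=Σ⁻¹μ = [1.0410  0.6501  1.5439]
v=Σ⁻¹𝟙 = [21.5488  11.0471  12.8020]
a=μᵀu=0.304418  b=𝟙ᵀu=3.235044  c=𝟙ᵀv=45.397941  D=ac−b²=3.354427
λ₁=(c·0.102−b)/D = (45.397941·0.102−3.235044)/3.354427 = 0.416031
λ₂=(a−b·0.102)/D = (0.304418−3.235044·0.102)/3.354427 = -0.007619
w* = 0.416031·u + -0.007619·v:
  w_0 = 0.416031·1.0410 + -0.007619·21.5488 = 0.2689  (Unilever)
  w_1 = 0.416031·0.6501 + -0.007619·11.0471 = 0.1863  (Xerox)
  w_2 = 0.416031·1.5439 + -0.007619·12.8020 = 0.5448  (Ford)
Σw_i=1.0000  μᵀw=0.1020
σ²=wᵀΣw=λ₁·μ_p+λ₂ = 0.416031·0.102 + -0.007619 = 0.034816 ≈ 0.0348

Ford (0.5448)


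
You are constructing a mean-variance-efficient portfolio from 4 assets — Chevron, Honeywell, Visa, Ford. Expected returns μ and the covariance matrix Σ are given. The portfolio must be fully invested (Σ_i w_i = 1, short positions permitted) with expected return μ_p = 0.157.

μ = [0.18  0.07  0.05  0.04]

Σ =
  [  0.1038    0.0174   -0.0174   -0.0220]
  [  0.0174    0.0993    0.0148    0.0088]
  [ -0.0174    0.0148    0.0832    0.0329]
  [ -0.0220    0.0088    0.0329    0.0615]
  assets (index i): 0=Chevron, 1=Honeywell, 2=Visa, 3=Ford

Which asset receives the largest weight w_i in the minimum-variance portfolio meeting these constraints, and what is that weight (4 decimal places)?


p=Σ⁻¹μ = [2.0230  0.1716  0.5833  1.0375]
q=Σ⁻¹𝟙 = [13.4886  5.1459  7.4552  16.3608]
a=μᵀp=0.446816  b=𝟙ᵀp=3.815358  c=𝟙ᵀq=42.450524  D=ac−b²=4.410607
λ₁=(c·0.157−b)/D = (42.450524·0.157−3.815358)/4.410607 = 0.646028
λ₂=(a−b·0.157)/D = (0.446816−3.815358·0.157)/4.410607 = -0.034507
w* = 0.646028·p + -0.034507·q:
  w_0 = 0.646028·2.0230 + -0.034507·13.4886 = 0.8415  (Chevron)
  w_1 = 0.646028·0.1716 + -0.034507·5.1459 = -0.0667  (Honeywell)
  w_2 = 0.646028·0.5833 + -0.034507·7.4552 = 0.1195  (Visa)
  w_3 = 0.646028·1.0375 + -0.034507·16.3608 = 0.1057  (Ford)
Σw_i=1.0000  μᵀw=0.1570
σ²=wᵀΣw=λ₁·μ_p+λ₂ = 0.646028·0.157 + -0.034507 = 0.066920 ≈ 0.0669

Chevron (0.8415)


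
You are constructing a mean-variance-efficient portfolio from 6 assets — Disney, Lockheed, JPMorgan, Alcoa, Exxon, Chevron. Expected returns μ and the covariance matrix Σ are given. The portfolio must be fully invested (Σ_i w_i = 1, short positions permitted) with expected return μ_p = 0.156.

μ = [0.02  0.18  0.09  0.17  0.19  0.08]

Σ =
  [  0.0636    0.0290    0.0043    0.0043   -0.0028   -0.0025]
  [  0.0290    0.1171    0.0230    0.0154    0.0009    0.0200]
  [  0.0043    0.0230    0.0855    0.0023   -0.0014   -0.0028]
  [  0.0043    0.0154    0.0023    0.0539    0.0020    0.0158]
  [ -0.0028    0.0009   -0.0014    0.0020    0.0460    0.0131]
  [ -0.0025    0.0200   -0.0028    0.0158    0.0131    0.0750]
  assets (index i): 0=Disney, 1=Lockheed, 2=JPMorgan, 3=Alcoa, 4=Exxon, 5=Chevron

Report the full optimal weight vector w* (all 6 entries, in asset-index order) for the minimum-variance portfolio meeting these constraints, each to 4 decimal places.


0.0798  0.0750  0.1242  0.2874  0.4198  0.0137

x=Σ⁻¹μ = [-0.2914  1.1555  0.7307  2.8210  4.1440  -0.5420]
y=Σ⁻¹𝟙 = [15.6417  -0.9397  11.3802  13.9757  20.1512  8.0662]
a=μᵀx=1.491506  b=𝟙ᵀx=8.017799  c=𝟙ᵀy=68.275274  D=ac−b²=37.547872
λ₁=(c·0.156−b)/D = (68.275274·0.156−8.017799)/37.547872 = 0.070128
λ₂=(a−b·0.156)/D = (1.491506−8.017799·0.156)/37.547872 = 0.006411
w* = 0.070128·x + 0.006411·y:
  w_0 = 0.070128·-0.2914 + 0.006411·15.6417 = 0.0798  (Disney)
  w_1 = 0.070128·1.1555 + 0.006411·-0.9397 = 0.0750  (Lockheed)
  w_2 = 0.070128·0.7307 + 0.006411·11.3802 = 0.1242  (JPMorgan)
  w_3 = 0.070128·2.8210 + 0.006411·13.9757 = 0.2874  (Alcoa)
  w_4 = 0.070128·4.1440 + 0.006411·20.1512 = 0.4198  (Exxon)
  w_5 = 0.070128·-0.5420 + 0.006411·8.0662 = 0.0137  (Chevron)
Σw_i=1.0000  μᵀw=0.1560
σ²=wᵀΣw=λ₁·μ_p+λ₂ = 0.070128·0.156 + 0.006411 = 0.017351 ≈ 0.0174


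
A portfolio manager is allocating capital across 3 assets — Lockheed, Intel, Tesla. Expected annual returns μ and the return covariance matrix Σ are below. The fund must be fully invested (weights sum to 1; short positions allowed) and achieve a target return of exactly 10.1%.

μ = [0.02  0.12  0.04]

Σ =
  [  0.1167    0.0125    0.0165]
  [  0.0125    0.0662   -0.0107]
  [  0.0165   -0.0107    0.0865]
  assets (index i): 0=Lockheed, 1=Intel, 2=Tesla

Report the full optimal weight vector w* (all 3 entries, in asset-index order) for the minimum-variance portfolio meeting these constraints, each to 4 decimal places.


-0.0437  0.7516  0.2921

p=Σ⁻¹μ = [-0.1418  1.9577  0.7316]
q=Σ⁻¹𝟙 = [5.0537  16.1879  12.5991]
a=μᵀp=0.261356  b=𝟙ᵀp=2.547588  c=𝟙ᵀq=33.840728  D=ac−b²=2.354261
λ₁=(c·0.101−b)/D = (33.840728·0.101−2.547588)/2.354261 = 0.369681
λ₂=(a−b·0.101)/D = (0.261356−2.547588·0.101)/2.354261 = 0.001720
w* = 0.369681·p + 0.001720·q:
  w_0 = 0.369681·-0.1418 + 0.001720·5.0537 = -0.0437  (Lockheed)
  w_1 = 0.369681·1.9577 + 0.001720·16.1879 = 0.7516  (Intel)
  w_2 = 0.369681·0.7316 + 0.001720·12.5991 = 0.2921  (Tesla)
Σw_i=1.0000  μᵀw=0.1010
σ²=wᵀΣw=λ₁·μ_p+λ₂ = 0.369681·0.101 + 0.001720 = 0.039058 ≈ 0.0391


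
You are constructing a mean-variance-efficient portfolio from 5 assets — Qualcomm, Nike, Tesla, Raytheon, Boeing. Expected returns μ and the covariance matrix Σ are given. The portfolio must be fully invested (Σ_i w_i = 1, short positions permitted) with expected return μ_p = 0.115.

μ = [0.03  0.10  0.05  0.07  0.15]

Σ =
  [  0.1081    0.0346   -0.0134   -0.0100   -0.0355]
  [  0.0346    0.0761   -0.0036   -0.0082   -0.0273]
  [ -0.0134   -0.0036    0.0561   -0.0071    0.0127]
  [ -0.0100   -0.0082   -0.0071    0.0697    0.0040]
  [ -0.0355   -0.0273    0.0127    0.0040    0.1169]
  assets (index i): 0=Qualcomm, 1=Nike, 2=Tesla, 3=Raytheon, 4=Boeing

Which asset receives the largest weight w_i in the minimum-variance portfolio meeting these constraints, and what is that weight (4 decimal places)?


u=Σ⁻¹μ = [0.4660  1.9031  0.8965  1.2872  1.7276]
v=Σ⁻¹𝟙 = [13.2185  14.9240  21.4436  19.4344  13.0591]
a=μᵀu=0.598364  b=𝟙ᵀu=6.280400  c=𝟙ᵀv=82.079502  D=ac−b²=9.670012
λ₁=(c·0.115−b)/D = (82.079502·0.115−6.280400)/9.670012 = 0.326653
λ₂=(a−b·0.115)/D = (0.598364−6.280400·0.115)/9.670012 = -0.012811
w* = 0.326653·u + -0.012811·v:
  w_0 = 0.326653·0.4660 + -0.012811·13.2185 = -0.0171  (Qualcomm)
  w_1 = 0.326653·1.9031 + -0.012811·14.9240 = 0.4305  (Nike)
  w_2 = 0.326653·0.8965 + -0.012811·21.4436 = 0.0181  (Tesla)
  w_3 = 0.326653·1.2872 + -0.012811·19.4344 = 0.1715  (Raytheon)
  w_4 = 0.326653·1.7276 + -0.012811·13.0591 = 0.3970  (Boeing)
Σw_i=1.0000  μᵀw=0.1150
σ²=wᵀΣw=λ₁·μ_p+λ₂ = 0.326653·0.115 + -0.012811 = 0.024754 ≈ 0.0248

Nike (0.4305)


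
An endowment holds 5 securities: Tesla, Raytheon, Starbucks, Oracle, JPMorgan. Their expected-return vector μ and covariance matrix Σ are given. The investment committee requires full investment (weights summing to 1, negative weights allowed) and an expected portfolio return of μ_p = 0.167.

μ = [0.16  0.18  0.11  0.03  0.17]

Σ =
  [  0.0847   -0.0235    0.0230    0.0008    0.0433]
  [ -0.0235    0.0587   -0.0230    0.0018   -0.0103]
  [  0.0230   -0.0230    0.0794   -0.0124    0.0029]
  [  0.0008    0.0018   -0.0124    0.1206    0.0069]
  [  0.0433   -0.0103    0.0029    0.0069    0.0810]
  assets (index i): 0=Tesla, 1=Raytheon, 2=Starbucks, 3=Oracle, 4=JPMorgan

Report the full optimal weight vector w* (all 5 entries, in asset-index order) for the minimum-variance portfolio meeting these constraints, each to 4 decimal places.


0.1859  0.4953  0.1800  -0.0336  0.1724

p=Σ⁻¹μ = [1.7898  4.9637  2.2913  0.3031  1.6653]
q=Σ⁻¹𝟙 = [9.9764  30.0288  19.5061  9.2485  9.3449]
a=μᵀp=1.724066  b=𝟙ᵀp=11.013175  c=𝟙ᵀq=78.104709  D=ac−b²=13.367674
λ₁=(c·0.167−b)/D = (78.104709·0.167−11.013175)/13.367674 = 0.151882
λ₂=(a−b·0.167)/D = (1.724066−11.013175·0.167)/13.367674 = -0.008613
w* = 0.151882·p + -0.008613·q:
  w_0 = 0.151882·1.7898 + -0.008613·9.9764 = 0.1859  (Tesla)
  w_1 = 0.151882·4.9637 + -0.008613·30.0288 = 0.4953  (Raytheon)
  w_2 = 0.151882·2.2913 + -0.008613·19.5061 = 0.1800  (Starbucks)
  w_3 = 0.151882·0.3031 + -0.008613·9.2485 = -0.0336  (Oracle)
  w_4 = 0.151882·1.6653 + -0.008613·9.3449 = 0.1724  (JPMorgan)
Σw_i=1.0000  μᵀw=0.1670
σ²=wᵀΣw=λ₁·μ_p+λ₂ = 0.151882·0.167 + -0.008613 = 0.016751 ≈ 0.0168


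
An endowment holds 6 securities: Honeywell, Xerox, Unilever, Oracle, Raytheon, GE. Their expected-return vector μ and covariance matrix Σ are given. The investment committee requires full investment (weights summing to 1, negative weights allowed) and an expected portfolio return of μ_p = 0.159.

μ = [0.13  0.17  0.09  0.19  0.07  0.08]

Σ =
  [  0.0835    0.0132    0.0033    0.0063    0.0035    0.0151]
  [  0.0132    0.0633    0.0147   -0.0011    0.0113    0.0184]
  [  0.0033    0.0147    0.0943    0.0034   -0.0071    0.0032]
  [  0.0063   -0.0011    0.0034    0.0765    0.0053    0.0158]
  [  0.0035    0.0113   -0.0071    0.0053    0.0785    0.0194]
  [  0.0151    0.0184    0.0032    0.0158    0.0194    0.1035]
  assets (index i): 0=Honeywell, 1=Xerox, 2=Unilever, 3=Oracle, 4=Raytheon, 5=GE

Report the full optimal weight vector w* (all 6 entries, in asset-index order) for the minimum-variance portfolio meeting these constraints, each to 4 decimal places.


p=Σ⁻¹μ = [1.0039  2.4015  0.5001  2.4384  0.4492  -0.2723]
q=Σ⁻¹𝟙 = [8.3521  9.4267  9.1379  10.7968  10.3932  2.8886]
a=μᵀp=1.056725  b=𝟙ᵀp=6.520727  c=𝟙ᵀq=50.995286  D=ac−b²=11.368135
λ₁=(c·0.159−b)/D = (50.995286·0.159−6.520727)/11.368135 = 0.139647
λ₂=(a−b·0.159)/D = (1.056725−6.520727·0.159)/11.368135 = 0.001753
w* = 0.139647·p + 0.001753·q:
  w_0 = 0.139647·1.0039 + 0.001753·8.3521 = 0.1548  (Honeywell)
  w_1 = 0.139647·2.4015 + 0.001753·9.4267 = 0.3519  (Xerox)
  w_2 = 0.139647·0.5001 + 0.001753·9.1379 = 0.0859  (Unilever)
  w_3 = 0.139647·2.4384 + 0.001753·10.7968 = 0.3594  (Oracle)
  w_4 = 0.139647·0.4492 + 0.001753·10.3932 = 0.0809  (Raytheon)
  w_5 = 0.139647·-0.2723 + 0.001753·2.8886 = -0.0330  (GE)
Σw_i=1.0000  μᵀw=0.1590
σ²=wᵀΣw=λ₁·μ_p+λ₂ = 0.139647·0.159 + 0.001753 = 0.023957 ≈ 0.0240

0.1548  0.3519  0.0859  0.3594  0.0809  -0.0330


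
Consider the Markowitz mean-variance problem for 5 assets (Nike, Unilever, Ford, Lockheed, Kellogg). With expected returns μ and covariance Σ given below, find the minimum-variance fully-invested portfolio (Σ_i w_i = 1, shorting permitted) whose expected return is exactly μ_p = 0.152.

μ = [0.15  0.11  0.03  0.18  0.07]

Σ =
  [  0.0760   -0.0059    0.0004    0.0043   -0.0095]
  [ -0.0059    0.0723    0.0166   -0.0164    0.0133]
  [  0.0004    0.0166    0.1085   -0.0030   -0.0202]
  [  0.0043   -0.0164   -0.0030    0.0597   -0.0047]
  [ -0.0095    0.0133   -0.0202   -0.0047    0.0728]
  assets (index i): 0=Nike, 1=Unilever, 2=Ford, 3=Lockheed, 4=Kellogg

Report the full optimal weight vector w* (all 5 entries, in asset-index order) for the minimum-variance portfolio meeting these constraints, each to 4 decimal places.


0.2441  0.2782  -0.0386  0.4527  0.0636

g=Σ⁻¹μ = [2.0840  2.2445  0.2328  3.5814  1.1192]
h=Σ⁻¹𝟙 = [15.1789  14.2354  10.8370  21.4908  17.5107]
a=μᵀg=1.289474  b=𝟙ᵀg=9.261936  c=𝟙ᵀh=79.252816  D=ac−b²=16.410963
λ₁=(c·0.152−b)/D = (79.252816·0.152−9.261936)/16.410963 = 0.169673
λ₂=(a−b·0.152)/D = (1.289474−9.261936·0.152)/16.410963 = -0.007211
w* = 0.169673·g + -0.007211·h:
  w_0 = 0.169673·2.0840 + -0.007211·15.1789 = 0.2441  (Nike)
  w_1 = 0.169673·2.2445 + -0.007211·14.2354 = 0.2782  (Unilever)
  w_2 = 0.169673·0.2328 + -0.007211·10.8370 = -0.0386  (Ford)
  w_3 = 0.169673·3.5814 + -0.007211·21.4908 = 0.4527  (Lockheed)
  w_4 = 0.169673·1.1192 + -0.007211·17.5107 = 0.0636  (Kellogg)
Σw_i=1.0000  μᵀw=0.1520
σ²=wᵀΣw=λ₁·μ_p+λ₂ = 0.169673·0.152 + -0.007211 = 0.018579 ≈ 0.0186


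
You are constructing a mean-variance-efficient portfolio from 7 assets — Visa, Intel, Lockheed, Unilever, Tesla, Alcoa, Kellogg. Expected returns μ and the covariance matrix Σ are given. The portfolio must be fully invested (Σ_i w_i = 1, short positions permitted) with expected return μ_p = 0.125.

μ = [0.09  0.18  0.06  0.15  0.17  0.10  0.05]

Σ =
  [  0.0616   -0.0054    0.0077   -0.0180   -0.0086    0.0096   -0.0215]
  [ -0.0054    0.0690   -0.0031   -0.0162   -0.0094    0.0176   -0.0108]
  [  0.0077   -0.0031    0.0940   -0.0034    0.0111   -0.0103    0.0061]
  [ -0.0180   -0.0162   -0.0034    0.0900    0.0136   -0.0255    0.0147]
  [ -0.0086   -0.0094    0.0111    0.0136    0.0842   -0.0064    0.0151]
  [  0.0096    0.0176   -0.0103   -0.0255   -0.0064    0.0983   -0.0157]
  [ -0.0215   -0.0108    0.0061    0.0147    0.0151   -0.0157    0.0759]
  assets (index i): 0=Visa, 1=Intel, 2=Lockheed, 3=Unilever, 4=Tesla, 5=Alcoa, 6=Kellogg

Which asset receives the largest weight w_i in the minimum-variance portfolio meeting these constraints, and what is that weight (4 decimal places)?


Intel (0.2250)

g=Σ⁻¹μ = [3.1227  3.7205  0.3975  2.7688  2.1039  1.1547  1.3248]
h=Σ⁻¹𝟙 = [29.8644  23.3053  8.5688  20.3745  10.3513  13.2960  21.0072]
a=μᵀg=1.929252  b=𝟙ᵀg=14.592744  c=𝟙ᵀh=126.767579  D=ac−b²=31.618500
λ₁=(c·0.125−b)/D = (126.767579·0.125−14.592744)/31.618500 = 0.039635
λ₂=(a−b·0.125)/D = (1.929252−14.592744·0.125)/31.618500 = 0.003326
w* = 0.039635·g + 0.003326·h:
  w_0 = 0.039635·3.1227 + 0.003326·29.8644 = 0.2231  (Visa)
  w_1 = 0.039635·3.7205 + 0.003326·23.3053 = 0.2250  (Intel)
  w_2 = 0.039635·0.3975 + 0.003326·8.5688 = 0.0443  (Lockheed)
  w_3 = 0.039635·2.7688 + 0.003326·20.3745 = 0.1775  (Unilever)
  w_4 = 0.039635·2.1039 + 0.003326·10.3513 = 0.1178  (Tesla)
  w_5 = 0.039635·1.1547 + 0.003326·13.2960 = 0.0900  (Alcoa)
  w_6 = 0.039635·1.3248 + 0.003326·21.0072 = 0.1224  (Kellogg)
Σw_i=1.0000  μᵀw=0.1250
σ²=wᵀΣw=λ₁·μ_p+λ₂ = 0.039635·0.125 + 0.003326 = 0.008280 ≈ 0.0083


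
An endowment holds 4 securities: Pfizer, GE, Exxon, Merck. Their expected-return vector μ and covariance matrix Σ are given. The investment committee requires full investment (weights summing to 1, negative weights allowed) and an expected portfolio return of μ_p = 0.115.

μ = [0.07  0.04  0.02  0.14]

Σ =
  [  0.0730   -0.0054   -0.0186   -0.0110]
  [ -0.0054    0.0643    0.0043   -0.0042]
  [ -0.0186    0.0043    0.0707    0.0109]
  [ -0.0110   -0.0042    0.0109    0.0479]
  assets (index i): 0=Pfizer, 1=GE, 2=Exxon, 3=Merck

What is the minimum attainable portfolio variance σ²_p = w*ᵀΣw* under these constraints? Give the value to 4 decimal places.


u=Σ⁻¹μ = [1.5641  0.9634  0.1210  3.3389]
v=Σ⁻¹𝟙 = [22.5595  18.0046  15.2588  24.1639]
a=μᵀu=0.617891  b=𝟙ᵀu=5.987476  c=𝟙ᵀv=79.986872  D=ac−b²=13.573321
λ₁=(c·0.115−b)/D = (79.986872·0.115−5.987476)/13.573321 = 0.236568
λ₂=(a−b·0.115)/D = (0.617891−5.987476·0.115)/13.573321 = -0.005206
w* = 0.236568·u + -0.005206·v:
  w_0 = 0.236568·1.5641 + -0.005206·22.5595 = 0.2526  (Pfizer)
  w_1 = 0.236568·0.9634 + -0.005206·18.0046 = 0.1342  (GE)
  w_2 = 0.236568·0.1210 + -0.005206·15.2588 = -0.0508  (Exxon)
  w_3 = 0.236568·3.3389 + -0.005206·24.1639 = 0.6641  (Merck)
Σw_i=1.0000  μᵀw=0.1150
σ²=wᵀΣw=λ₁·μ_p+λ₂ = 0.236568·0.115 + -0.005206 = 0.021999 ≈ 0.0220

0.0220


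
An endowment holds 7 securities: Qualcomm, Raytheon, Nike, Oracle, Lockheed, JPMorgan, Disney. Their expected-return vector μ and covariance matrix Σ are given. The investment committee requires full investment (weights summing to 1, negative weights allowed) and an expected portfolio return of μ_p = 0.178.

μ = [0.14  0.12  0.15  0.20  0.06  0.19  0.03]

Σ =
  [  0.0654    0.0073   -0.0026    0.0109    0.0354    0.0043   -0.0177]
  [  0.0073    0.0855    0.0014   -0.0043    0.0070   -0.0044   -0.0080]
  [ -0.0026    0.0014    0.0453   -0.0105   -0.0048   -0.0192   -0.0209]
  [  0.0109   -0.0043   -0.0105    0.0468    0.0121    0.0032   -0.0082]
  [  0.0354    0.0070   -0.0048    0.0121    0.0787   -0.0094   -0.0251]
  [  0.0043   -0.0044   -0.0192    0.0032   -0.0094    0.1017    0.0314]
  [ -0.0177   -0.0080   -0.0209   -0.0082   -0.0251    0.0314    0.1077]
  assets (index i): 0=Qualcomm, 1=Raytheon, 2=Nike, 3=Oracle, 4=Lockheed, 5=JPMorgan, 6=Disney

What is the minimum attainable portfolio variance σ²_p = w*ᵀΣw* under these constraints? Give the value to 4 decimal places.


0.0117

g=Σ⁻¹μ = [1.3773  1.7162  6.4885  5.6031  0.3549  2.4445  1.6881]
h=Σ⁻¹𝟙 = [7.8998  13.3423  46.4609  30.5007  14.8448  12.2171  22.8105]
a=μᵀg=3.029046  b=𝟙ᵀg=19.672577  c=𝟙ᵀh=148.076173  D=ac−b²=61.519171
λ₁=(c·0.178−b)/D = (148.076173·0.178−19.672577)/61.519171 = 0.108665
λ₂=(a−b·0.178)/D = (3.029046−19.672577·0.178)/61.519171 = -0.007683
w* = 0.108665·g + -0.007683·h:
  w_0 = 0.108665·1.3773 + -0.007683·7.8998 = 0.0890  (Qualcomm)
  w_1 = 0.108665·1.7162 + -0.007683·13.3423 = 0.0840  (Raytheon)
  w_2 = 0.108665·6.4885 + -0.007683·46.4609 = 0.3481  (Nike)
  w_3 = 0.108665·5.6031 + -0.007683·30.5007 = 0.3745  (Oracle)
  w_4 = 0.108665·0.3549 + -0.007683·14.8448 = -0.0755  (Lockheed)
  w_5 = 0.108665·2.4445 + -0.007683·12.2171 = 0.1718  (JPMorgan)
  w_6 = 0.108665·1.6881 + -0.007683·22.8105 = 0.0082  (Disney)
Σw_i=1.0000  μᵀw=0.1780
σ²=wᵀΣw=λ₁·μ_p+λ₂ = 0.108665·0.178 + -0.007683 = 0.011659 ≈ 0.0117


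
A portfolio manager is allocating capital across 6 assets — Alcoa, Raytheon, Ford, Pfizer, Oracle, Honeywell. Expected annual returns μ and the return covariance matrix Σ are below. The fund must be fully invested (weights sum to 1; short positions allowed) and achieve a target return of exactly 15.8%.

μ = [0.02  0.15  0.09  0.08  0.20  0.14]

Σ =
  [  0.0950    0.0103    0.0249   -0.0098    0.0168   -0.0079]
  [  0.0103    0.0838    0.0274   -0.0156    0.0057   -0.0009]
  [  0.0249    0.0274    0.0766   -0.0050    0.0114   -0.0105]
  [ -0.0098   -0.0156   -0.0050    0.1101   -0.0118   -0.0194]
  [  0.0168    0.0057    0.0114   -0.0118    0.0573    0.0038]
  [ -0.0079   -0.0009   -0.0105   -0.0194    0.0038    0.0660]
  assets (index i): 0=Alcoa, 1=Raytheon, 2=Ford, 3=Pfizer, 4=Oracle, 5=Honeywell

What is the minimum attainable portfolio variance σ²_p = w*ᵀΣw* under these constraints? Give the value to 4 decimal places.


0.0166

p=Σ⁻¹μ = [-0.3638  1.7590  0.6054  1.7909  3.5032  2.5227]
q=Σ⁻¹𝟙 = [8.1664  10.5568  8.5938  17.0827  14.3677  21.8342]
a=μᵀp=1.508131  b=𝟙ᵀp=9.817235  c=𝟙ᵀq=80.601567  D=ac−b²=25.179588
λ₁=(c·0.158−b)/D = (80.601567·0.158−9.817235)/25.179588 = 0.115880
λ₂=(a−b·0.158)/D = (1.508131−9.817235·0.158)/25.179588 = -0.001707
w* = 0.115880·p + -0.001707·q:
  w_0 = 0.115880·-0.3638 + -0.001707·8.1664 = -0.0561  (Alcoa)
  w_1 = 0.115880·1.7590 + -0.001707·10.5568 = 0.1858  (Raytheon)
  w_2 = 0.115880·0.6054 + -0.001707·8.5938 = 0.0555  (Ford)
  w_3 = 0.115880·1.7909 + -0.001707·17.0827 = 0.1784  (Pfizer)
  w_4 = 0.115880·3.5032 + -0.001707·14.3677 = 0.3814  (Oracle)
  w_5 = 0.115880·2.5227 + -0.001707·21.8342 = 0.2550  (Honeywell)
Σw_i=1.0000  μᵀw=0.1580
σ²=wᵀΣw=λ₁·μ_p+λ₂ = 0.115880·0.158 + -0.001707 = 0.016602 ≈ 0.0166


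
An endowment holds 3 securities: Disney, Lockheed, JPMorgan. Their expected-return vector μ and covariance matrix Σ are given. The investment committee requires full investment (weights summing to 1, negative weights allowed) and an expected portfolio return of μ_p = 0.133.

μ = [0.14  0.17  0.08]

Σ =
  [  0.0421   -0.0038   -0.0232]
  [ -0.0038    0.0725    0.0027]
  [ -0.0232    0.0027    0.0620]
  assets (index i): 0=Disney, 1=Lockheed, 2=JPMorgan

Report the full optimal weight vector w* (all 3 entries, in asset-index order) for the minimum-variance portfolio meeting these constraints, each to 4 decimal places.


g=Σ⁻¹μ = [5.2941  2.5045  3.1623]
h=Σ⁻¹𝟙 = [42.3598  14.8464  31.3333]
a=μᵀg=1.419930  b=𝟙ᵀg=10.960931  c=𝟙ᵀh=88.539526  D=ac−b²=5.577929
λ₁=(c·0.133−b)/D = (88.539526·0.133−10.960931)/5.577929 = 0.146080
λ₂=(a−b·0.133)/D = (1.419930−10.960931·0.133)/5.577929 = -0.006790
w* = 0.146080·g + -0.006790·h:
  w_0 = 0.146080·5.2941 + -0.006790·42.3598 = 0.4857  (Disney)
  w_1 = 0.146080·2.5045 + -0.006790·14.8464 = 0.2651  (Lockheed)
  w_2 = 0.146080·3.1623 + -0.006790·31.3333 = 0.2492  (JPMorgan)
Σw_i=1.0000  μᵀw=0.1330
σ²=wᵀΣw=λ₁·μ_p+λ₂ = 0.146080·0.133 + -0.006790 = 0.012639 ≈ 0.0126

0.4857  0.2651  0.2492


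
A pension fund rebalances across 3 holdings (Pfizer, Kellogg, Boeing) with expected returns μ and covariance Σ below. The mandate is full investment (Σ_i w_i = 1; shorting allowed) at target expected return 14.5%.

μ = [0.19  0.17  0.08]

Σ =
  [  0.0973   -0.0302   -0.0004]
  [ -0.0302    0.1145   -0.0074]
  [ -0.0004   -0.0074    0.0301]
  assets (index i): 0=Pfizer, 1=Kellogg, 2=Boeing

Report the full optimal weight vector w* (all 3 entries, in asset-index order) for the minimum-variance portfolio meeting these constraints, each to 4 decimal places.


x=Σ⁻¹μ = [2.7153  2.4133  3.2872]
y=Σ⁻¹𝟙 = [15.1241  15.1231  37.1415]
a=μᵀx=1.189148  b=𝟙ᵀx=8.415829  c=𝟙ᵀy=67.388742  D=ac−b²=9.309042
λ₁=(c·0.145−b)/D = (67.388742·0.145−8.415829)/9.309042 = 0.145615
λ₂=(a−b·0.145)/D = (1.189148−8.415829·0.145)/9.309042 = -0.003346
w* = 0.145615·x + -0.003346·y:
  w_0 = 0.145615·2.7153 + -0.003346·15.1241 = 0.3448  (Pfizer)
  w_1 = 0.145615·2.4133 + -0.003346·15.1231 = 0.3008  (Kellogg)
  w_2 = 0.145615·3.2872 + -0.003346·37.1415 = 0.3544  (Boeing)
Σw_i=1.0000  μᵀw=0.1450
σ²=wᵀΣw=λ₁·μ_p+λ₂ = 0.145615·0.145 + -0.003346 = 0.017768 ≈ 0.0178

0.3448  0.3008  0.3544


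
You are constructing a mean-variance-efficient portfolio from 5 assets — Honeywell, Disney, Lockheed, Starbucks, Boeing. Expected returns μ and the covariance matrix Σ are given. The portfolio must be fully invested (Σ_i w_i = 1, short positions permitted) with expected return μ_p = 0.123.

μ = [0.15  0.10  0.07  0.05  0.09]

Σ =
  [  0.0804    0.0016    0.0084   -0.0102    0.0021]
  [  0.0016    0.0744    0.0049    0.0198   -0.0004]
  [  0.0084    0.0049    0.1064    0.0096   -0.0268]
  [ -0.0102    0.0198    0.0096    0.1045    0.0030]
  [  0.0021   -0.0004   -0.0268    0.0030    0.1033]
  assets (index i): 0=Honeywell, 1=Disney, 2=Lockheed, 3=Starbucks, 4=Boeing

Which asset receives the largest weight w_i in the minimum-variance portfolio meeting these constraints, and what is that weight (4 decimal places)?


Honeywell (0.5128)

p=Σ⁻¹μ = [1.7872  1.1759  0.6859  0.3382  1.0076]
q=Σ⁻¹𝟙 = [11.7782  10.5974  10.3195  7.4202  11.9439]
a=μᵀp=0.541276  b=𝟙ᵀp=4.994795  c=𝟙ᵀq=52.059223  D=ac−b²=3.230455
λ₁=(c·0.123−b)/D = (52.059223·0.123−4.994795)/3.230455 = 0.436003
λ₂=(a−b·0.123)/D = (0.541276−4.994795·0.123)/3.230455 = -0.022623
w* = 0.436003·p + -0.022623·q:
  w_0 = 0.436003·1.7872 + -0.022623·11.7782 = 0.5128  (Honeywell)
  w_1 = 0.436003·1.1759 + -0.022623·10.5974 = 0.2729  (Disney)
  w_2 = 0.436003·0.6859 + -0.022623·10.3195 = 0.0656  (Lockheed)
  w_3 = 0.436003·0.3382 + -0.022623·7.4202 = -0.0204  (Starbucks)
  w_4 = 0.436003·1.0076 + -0.022623·11.9439 = 0.1691  (Boeing)
Σw_i=1.0000  μᵀw=0.1230
σ²=wᵀΣw=λ₁·μ_p+λ₂ = 0.436003·0.123 + -0.022623 = 0.031005 ≈ 0.0310


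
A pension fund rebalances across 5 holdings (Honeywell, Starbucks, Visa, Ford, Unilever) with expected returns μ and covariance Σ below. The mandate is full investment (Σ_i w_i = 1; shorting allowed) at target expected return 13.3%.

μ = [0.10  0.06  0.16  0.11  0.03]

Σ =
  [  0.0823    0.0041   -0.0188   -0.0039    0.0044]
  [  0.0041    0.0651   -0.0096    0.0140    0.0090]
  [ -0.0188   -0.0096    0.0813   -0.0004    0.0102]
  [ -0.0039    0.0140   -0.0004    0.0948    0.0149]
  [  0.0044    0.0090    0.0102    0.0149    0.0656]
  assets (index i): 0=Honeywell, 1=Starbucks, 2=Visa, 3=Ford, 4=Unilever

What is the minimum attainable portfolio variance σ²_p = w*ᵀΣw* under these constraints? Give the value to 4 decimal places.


g=Σ⁻¹μ = [1.8342  0.9985  2.5747  1.1730  -0.4695]
h=Σ⁻¹𝟙 = [15.1740  14.0396  16.5105  7.9222  7.9334]
a=μᵀg=0.770226  b=𝟙ᵀg=6.110892  c=𝟙ᵀh=61.579635  D=ac−b²=10.087214
λ₁=(c·0.133−b)/D = (61.579635·0.133−6.110892)/10.087214 = 0.206122
λ₂=(a−b·0.133)/D = (0.770226−6.110892·0.133)/10.087214 = -0.004216
w* = 0.206122·g + -0.004216·h:
  w_0 = 0.206122·1.8342 + -0.004216·15.1740 = 0.3141  (Honeywell)
  w_1 = 0.206122·0.9985 + -0.004216·14.0396 = 0.1466  (Starbucks)
  w_2 = 0.206122·2.5747 + -0.004216·16.5105 = 0.4611  (Visa)
  w_3 = 0.206122·1.1730 + -0.004216·7.9222 = 0.2084  (Ford)
  w_4 = 0.206122·-0.4695 + -0.004216·7.9334 = -0.1302  (Unilever)
Σw_i=1.0000  μᵀw=0.1330
σ²=wᵀΣw=λ₁·μ_p+λ₂ = 0.206122·0.133 + -0.004216 = 0.023199 ≈ 0.0232

0.0232


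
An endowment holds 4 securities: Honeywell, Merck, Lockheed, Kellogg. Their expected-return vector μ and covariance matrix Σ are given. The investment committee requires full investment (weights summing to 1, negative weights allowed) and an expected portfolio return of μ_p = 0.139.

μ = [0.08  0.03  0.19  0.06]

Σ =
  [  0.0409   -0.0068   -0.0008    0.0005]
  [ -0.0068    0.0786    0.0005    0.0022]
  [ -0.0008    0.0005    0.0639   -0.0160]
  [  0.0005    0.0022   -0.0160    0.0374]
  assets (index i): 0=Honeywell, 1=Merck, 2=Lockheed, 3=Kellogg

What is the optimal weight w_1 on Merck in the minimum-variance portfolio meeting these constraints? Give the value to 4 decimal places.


g=Σ⁻¹μ = [2.0657  0.4475  3.7899  3.1717]
h=Σ⁻¹𝟙 = [26.8006  13.8683  24.9501  36.2377]
a=μᵀg=1.089072  b=𝟙ᵀg=9.474876  c=𝟙ᵀh=101.856691  D=ac−b²=21.155990
λ₁=(c·0.139−b)/D = (101.856691·0.139−9.474876)/21.155990 = 0.221365
λ₂=(a−b·0.139)/D = (1.089072−9.474876·0.139)/21.155990 = -0.010774
w* = 0.221365·g + -0.010774·h:
  w_0 = 0.221365·2.0657 + -0.010774·26.8006 = 0.1685  (Honeywell)
  w_1 = 0.221365·0.4475 + -0.010774·13.8683 = -0.0504  (Merck)
  w_2 = 0.221365·3.7899 + -0.010774·24.9501 = 0.5701  (Lockheed)
  w_3 = 0.221365·3.1717 + -0.010774·36.2377 = 0.3117  (Kellogg)
Σw_i=1.0000  μᵀw=0.1390
σ²=wᵀΣw=λ₁·μ_p+λ₂ = 0.221365·0.139 + -0.010774 = 0.019996 ≈ 0.0200

-0.0504


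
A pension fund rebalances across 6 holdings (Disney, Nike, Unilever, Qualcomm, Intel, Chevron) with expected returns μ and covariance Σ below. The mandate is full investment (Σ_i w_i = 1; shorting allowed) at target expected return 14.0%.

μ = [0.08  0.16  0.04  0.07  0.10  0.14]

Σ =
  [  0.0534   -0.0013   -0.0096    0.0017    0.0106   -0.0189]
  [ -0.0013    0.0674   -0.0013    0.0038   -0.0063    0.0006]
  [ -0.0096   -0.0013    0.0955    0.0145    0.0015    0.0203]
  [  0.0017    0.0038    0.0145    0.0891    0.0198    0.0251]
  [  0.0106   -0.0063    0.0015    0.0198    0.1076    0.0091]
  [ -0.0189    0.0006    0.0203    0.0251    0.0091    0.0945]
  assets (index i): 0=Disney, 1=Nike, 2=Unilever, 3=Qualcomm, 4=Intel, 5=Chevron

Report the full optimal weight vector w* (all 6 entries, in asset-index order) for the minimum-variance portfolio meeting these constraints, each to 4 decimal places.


x=Σ⁻¹μ = [2.0945  2.4757  0.2853  -0.0667  0.7265  1.7711]
y=Σ⁻¹𝟙 = [23.6203  15.7280  9.9368  3.9128  6.0609  11.4487]
a=μᵀx=0.891018  b=𝟙ᵀx=7.286387  c=𝟙ᵀy=70.707521  D=ac−b²=9.910234
λ₁=(c·0.140−b)/D = (70.707521·0.140−7.286387)/9.910234 = 0.263633
λ₂=(a−b·0.140)/D = (0.891018−7.286387·0.140)/9.910234 = -0.013025
w* = 0.263633·x + -0.013025·y:
  w_0 = 0.263633·2.0945 + -0.013025·23.6203 = 0.2445  (Disney)
  w_1 = 0.263633·2.4757 + -0.013025·15.7280 = 0.4478  (Nike)
  w_2 = 0.263633·0.2853 + -0.013025·9.9368 = -0.0542  (Unilever)
  w_3 = 0.263633·-0.0667 + -0.013025·3.9128 = -0.0686  (Qualcomm)
  w_4 = 0.263633·0.7265 + -0.013025·6.0609 = 0.1126  (Intel)
  w_5 = 0.263633·1.7711 + -0.013025·11.4487 = 0.3178  (Chevron)
Σw_i=1.0000  μᵀw=0.1400
σ²=wᵀΣw=λ₁·μ_p+λ₂ = 0.263633·0.140 + -0.013025 = 0.023884 ≈ 0.0239

0.2445  0.4478  -0.0542  -0.0686  0.1126  0.3178


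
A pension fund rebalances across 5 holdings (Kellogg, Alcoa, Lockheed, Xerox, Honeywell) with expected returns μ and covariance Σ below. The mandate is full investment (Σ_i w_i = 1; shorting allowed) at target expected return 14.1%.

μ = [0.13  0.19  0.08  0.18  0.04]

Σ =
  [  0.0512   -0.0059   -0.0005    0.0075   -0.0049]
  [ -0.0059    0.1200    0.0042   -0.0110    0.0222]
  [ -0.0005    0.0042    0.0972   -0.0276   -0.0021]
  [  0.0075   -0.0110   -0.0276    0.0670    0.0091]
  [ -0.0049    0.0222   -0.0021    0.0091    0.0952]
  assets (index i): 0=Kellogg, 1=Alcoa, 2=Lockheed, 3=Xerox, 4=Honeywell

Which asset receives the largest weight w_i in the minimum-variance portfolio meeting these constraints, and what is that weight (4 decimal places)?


Xerox (0.3218)

x=Σ⁻¹μ = [2.2503  1.9968  1.7401  3.5101  -0.2268]
y=Σ⁻¹𝟙 = [18.5804  9.0632  15.7748  19.7717  7.8051]
a=μᵀx=1.433890  b=𝟙ᵀx=9.270554  c=𝟙ᵀy=70.995223  D=ac−b²=15.856161
λ₁=(c·0.141−b)/D = (70.995223·0.141−9.270554)/15.856161 = 0.046655
λ₂=(a−b·0.141)/D = (1.433890−9.270554·0.141)/15.856161 = 0.007993
w* = 0.046655·x + 0.007993·y:
  w_0 = 0.046655·2.2503 + 0.007993·18.5804 = 0.2535  (Kellogg)
  w_1 = 0.046655·1.9968 + 0.007993·9.0632 = 0.1656  (Alcoa)
  w_2 = 0.046655·1.7401 + 0.007993·15.7748 = 0.2073  (Lockheed)
  w_3 = 0.046655·3.5101 + 0.007993·19.7717 = 0.3218  (Xerox)
  w_4 = 0.046655·-0.2268 + 0.007993·7.8051 = 0.0518  (Honeywell)
Σw_i=1.0000  μᵀw=0.1410
σ²=wᵀΣw=λ₁·μ_p+λ₂ = 0.046655·0.141 + 0.007993 = 0.014572 ≈ 0.0146


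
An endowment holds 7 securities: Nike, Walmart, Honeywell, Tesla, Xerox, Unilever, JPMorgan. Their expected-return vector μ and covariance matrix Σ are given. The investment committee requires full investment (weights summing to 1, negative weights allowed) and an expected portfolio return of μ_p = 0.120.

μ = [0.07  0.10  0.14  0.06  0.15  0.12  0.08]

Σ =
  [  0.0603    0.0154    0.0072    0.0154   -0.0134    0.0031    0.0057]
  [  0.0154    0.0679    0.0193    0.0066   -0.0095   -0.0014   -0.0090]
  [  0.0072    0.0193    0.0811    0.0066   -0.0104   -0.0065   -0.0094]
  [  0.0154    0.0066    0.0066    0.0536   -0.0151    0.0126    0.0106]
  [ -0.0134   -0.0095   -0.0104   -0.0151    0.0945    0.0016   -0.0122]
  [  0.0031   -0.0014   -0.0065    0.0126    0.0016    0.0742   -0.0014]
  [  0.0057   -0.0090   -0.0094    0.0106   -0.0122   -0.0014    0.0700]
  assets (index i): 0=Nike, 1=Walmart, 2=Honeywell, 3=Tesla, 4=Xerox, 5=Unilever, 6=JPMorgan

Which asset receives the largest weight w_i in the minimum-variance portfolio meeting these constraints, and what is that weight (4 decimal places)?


p=Σ⁻¹μ = [0.7402  1.3192  1.9697  0.3787  2.3183  1.7053  1.8975]
q=Σ⁻¹𝟙 = [10.6817  12.8984  12.9850  11.0689  18.7896  12.4791  18.6662]
a=μᵀp=1.186383  b=𝟙ᵀp=10.328824  c=𝟙ᵀq=97.568956  D=ac−b²=9.069532
λ₁=(c·0.120−b)/D = (97.568956·0.120−10.328824)/9.069532 = 0.152097
λ₂=(a−b·0.120)/D = (1.186383−10.328824·0.120)/9.069532 = -0.005852
w* = 0.152097·p + -0.005852·q:
  w_0 = 0.152097·0.7402 + -0.005852·10.6817 = 0.0501  (Nike)
  w_1 = 0.152097·1.3192 + -0.005852·12.8984 = 0.1252  (Walmart)
  w_2 = 0.152097·1.9697 + -0.005852·12.9850 = 0.2236  (Honeywell)
  w_3 = 0.152097·0.3787 + -0.005852·11.0689 = -0.0072  (Tesla)
  w_4 = 0.152097·2.3183 + -0.005852·18.7896 = 0.2426  (Xerox)
  w_5 = 0.152097·1.7053 + -0.005852·12.4791 = 0.1863  (Unilever)
  w_6 = 0.152097·1.8975 + -0.005852·18.6662 = 0.1794  (JPMorgan)
Σw_i=1.0000  μᵀw=0.1200
σ²=wᵀΣw=λ₁·μ_p+λ₂ = 0.152097·0.120 + -0.005852 = 0.012400 ≈ 0.0124

Xerox (0.2426)


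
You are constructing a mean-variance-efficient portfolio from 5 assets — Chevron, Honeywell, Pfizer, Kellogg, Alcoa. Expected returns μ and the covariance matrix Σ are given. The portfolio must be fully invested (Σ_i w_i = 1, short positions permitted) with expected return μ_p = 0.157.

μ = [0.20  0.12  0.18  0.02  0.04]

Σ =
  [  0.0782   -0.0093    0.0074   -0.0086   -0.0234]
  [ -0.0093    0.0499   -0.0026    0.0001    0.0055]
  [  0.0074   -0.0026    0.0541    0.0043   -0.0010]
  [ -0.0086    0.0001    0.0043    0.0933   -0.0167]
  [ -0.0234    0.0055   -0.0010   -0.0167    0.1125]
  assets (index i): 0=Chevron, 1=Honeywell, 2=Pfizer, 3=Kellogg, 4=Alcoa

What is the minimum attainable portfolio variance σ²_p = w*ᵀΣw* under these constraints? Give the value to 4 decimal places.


g=Σ⁻¹μ = [2.9612  3.0121  3.0435  0.5097  0.9269]
h=Σ⁻¹𝟙 = [19.8161  22.9782  16.0018  14.3161  14.1547]
a=μᵀg=1.548791  b=𝟙ᵀg=10.453450  c=𝟙ᵀh=87.266967  D=ac−b²=25.883635
λ₁=(c·0.157−b)/D = (87.266967·0.157−10.453450)/25.883635 = 0.125464
λ₂=(a−b·0.157)/D = (1.548791−10.453450·0.157)/25.883635 = -0.003570
w* = 0.125464·g + -0.003570·h:
  w_0 = 0.125464·2.9612 + -0.003570·19.8161 = 0.3008  (Chevron)
  w_1 = 0.125464·3.0121 + -0.003570·22.9782 = 0.2959  (Honeywell)
  w_2 = 0.125464·3.0435 + -0.003570·16.0018 = 0.3247  (Pfizer)
  w_3 = 0.125464·0.5097 + -0.003570·14.3161 = 0.0128  (Kellogg)
  w_4 = 0.125464·0.9269 + -0.003570·14.1547 = 0.0658  (Alcoa)
Σw_i=1.0000  μᵀw=0.1570
σ²=wᵀΣw=λ₁·μ_p+λ₂ = 0.125464·0.157 + -0.003570 = 0.016128 ≈ 0.0161

0.0161


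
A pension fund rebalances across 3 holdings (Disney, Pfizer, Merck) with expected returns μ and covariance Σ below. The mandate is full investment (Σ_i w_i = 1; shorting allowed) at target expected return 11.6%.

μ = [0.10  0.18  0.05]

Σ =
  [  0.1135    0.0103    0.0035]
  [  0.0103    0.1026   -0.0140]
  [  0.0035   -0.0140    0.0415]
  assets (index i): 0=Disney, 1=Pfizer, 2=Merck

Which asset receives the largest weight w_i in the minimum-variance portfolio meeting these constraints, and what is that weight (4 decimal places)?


x=Σ⁻¹μ = [0.6499  1.9351  1.8028]
y=Σ⁻¹𝟙 = [6.7835  12.8679  27.8652]
a=μᵀx=0.503453  b=𝟙ᵀx=4.387833  c=𝟙ᵀy=47.516657  D=ac−b²=4.669349
λ₁=(c·0.116−b)/D = (47.516657·0.116−4.387833)/4.669349 = 0.240740
λ₂=(a−b·0.116)/D = (0.503453−4.387833·0.116)/4.669349 = -0.001185
w* = 0.240740·x + -0.001185·y:
  w_0 = 0.240740·0.6499 + -0.001185·6.7835 = 0.1484  (Disney)
  w_1 = 0.240740·1.9351 + -0.001185·12.8679 = 0.4506  (Pfizer)
  w_2 = 0.240740·1.8028 + -0.001185·27.8652 = 0.4010  (Merck)
Σw_i=1.0000  μᵀw=0.1160
σ²=wᵀΣw=λ₁·μ_p+λ₂ = 0.240740·0.116 + -0.001185 = 0.026740 ≈ 0.0267

Pfizer (0.4506)


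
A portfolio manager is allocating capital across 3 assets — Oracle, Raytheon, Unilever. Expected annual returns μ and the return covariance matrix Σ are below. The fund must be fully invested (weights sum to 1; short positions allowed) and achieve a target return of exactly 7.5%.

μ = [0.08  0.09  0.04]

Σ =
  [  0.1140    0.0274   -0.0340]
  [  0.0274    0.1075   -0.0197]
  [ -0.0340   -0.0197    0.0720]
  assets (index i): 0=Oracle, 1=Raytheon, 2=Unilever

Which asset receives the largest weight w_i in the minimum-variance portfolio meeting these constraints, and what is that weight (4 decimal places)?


Raytheon (0.4422)

g=Σ⁻¹μ = [0.8550  0.8371  1.1883]
h=Σ⁻¹𝟙 = [13.1574  10.1410  22.8768]
a=μᵀg=0.191266  b=𝟙ᵀg=2.880359  c=𝟙ᵀh=46.175276  D=ac−b²=0.535307
λ₁=(c·0.075−b)/D = (46.175276·0.075−2.880359)/0.535307 = 1.088696
λ₂=(a−b·0.075)/D = (0.191266−2.880359·0.075)/0.535307 = -0.046255
w* = 1.088696·g + -0.046255·h:
  w_0 = 1.088696·0.8550 + -0.046255·13.1574 = 0.3222  (Oracle)
  w_1 = 1.088696·0.8371 + -0.046255·10.1410 = 0.4422  (Raytheon)
  w_2 = 1.088696·1.1883 + -0.046255·22.8768 = 0.2356  (Unilever)
Σw_i=1.0000  μᵀw=0.0750
σ²=wᵀΣw=λ₁·μ_p+λ₂ = 1.088696·0.075 + -0.046255 = 0.035397 ≈ 0.0354
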